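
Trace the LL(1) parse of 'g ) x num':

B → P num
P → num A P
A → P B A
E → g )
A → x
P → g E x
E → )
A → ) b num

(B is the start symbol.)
Stack is shown with the top on the left.

Stack        Input        Action
--------------------------------
B $          g ) x num $  output B → P num
P num $      g ) x num $  output P → g E x
g E x num $  g ) x num $  match 'g'
E x num $    ) x num $    output E → )
) x num $    ) x num $    match ')'
x num $      x num $      match 'x'
num $        num $        match 'num'
$            $            accept

The string is accepted.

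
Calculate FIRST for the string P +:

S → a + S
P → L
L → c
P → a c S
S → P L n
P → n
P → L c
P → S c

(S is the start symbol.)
FIRST sets of the non-terminals involved (from the grammar, by fixed-point iteration):
  FIRST(P) = { 'a', 'c', 'n' }

To compute FIRST(P +), process the symbols left to right:
Symbol P is a non-terminal. Add FIRST(P) \ {ε} = { 'a', 'c', 'n' }
P is not nullable (ε ∉ FIRST(P)), so stop here.
FIRST(P +) = { 'a', 'c', 'n' }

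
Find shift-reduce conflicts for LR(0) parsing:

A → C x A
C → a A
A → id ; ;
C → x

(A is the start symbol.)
No shift-reduce conflicts

A shift-reduce conflict occurs when an LR(0) state has both:
  - a complete (reduce) item [A → α .] (dot at the end), and
  - a shift item [B → β . c γ] (dot before a terminal).

Augment with A' → A and build the canonical LR(0) collection (I0 = CLOSURE({[A' → . A]}), then GOTO on every symbol after a dot until no new states appear). It has 11 states:
  I0: { [A → . C x A], [A → . id ; ;], [A' → . A], [C → . a A], [C → . x] }  — shift
  I1: { [A' → A .] }  — accept
  I2: { [A → C . x A] }  — shift
  I3: { [A → . C x A], [A → . id ; ;], [C → . a A], [C → . x], [C → a . A] }  — shift
  I4: { [A → id . ; ;] }  — shift
  I5: { [C → x .] }  — reduce
  I6: { [A → id ; . ;] }  — shift
  I7: { [A → id ; ; .] }  — reduce
  I8: { [C → a A .] }  — reduce
  I9: { [A → . C x A], [A → . id ; ;], [A → C x . A], [C → . a A], [C → . x] }  — shift
  I10: { [A → C x A .] }  — reduce

No state contains both a complete item and a shift item.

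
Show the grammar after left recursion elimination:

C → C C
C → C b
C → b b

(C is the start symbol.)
C is directly left-recursive. The standard transformation for
  A → A α₁ | ... | A α_m | β₁ | ... | β_n
is
  A  → β₁ A' | ... | β_n A'
  A' → α₁ A' | ... | α_m A' | ε

C → b b becomes C → b b C'
C → C C becomes C' → C C'
C → C b becomes C' → b C'
Add C' → ε

Resulting grammar:
C → b b C'
C' → C C'
C' → b C'
C' → ε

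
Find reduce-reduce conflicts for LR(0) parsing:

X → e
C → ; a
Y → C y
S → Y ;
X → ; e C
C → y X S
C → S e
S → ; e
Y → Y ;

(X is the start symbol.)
Yes — I15: [S → Y ; .] vs [Y → Y ; .]

Augment with X' → X and build the canonical LR(0) collection (I0 = CLOSURE({[X' → . X]}), then GOTO on every symbol after a dot until no new states appear). It has 18 states:
  I0: { [X → . ; e C], [X → . e], [X' → . X] }  — shift
  I1: { [X → ; . e C] }  — shift
  I2: { [X' → X .] }  — accept
  I3: { [X → e .] }  — reduce
  I4: { [C → . ; a], [C → . S e], [C → . y X S], [S → . ; e], [S → . Y ;], [X → ; e . C], [Y → . C y], [Y → . Y ;] }  — shift
  I5: { [C → ; . a], [S → ; . e] }  — shift
  I6: { [X → ; e C .], [Y → C . y] }  — shift, reduce
  I7: { [C → S . e] }  — shift
  I8: { [S → Y . ;], [Y → Y . ;] }  — shift
  I9: { [C → y . X S], [X → . ; e C], [X → . e] }  — shift
  I10: { [C → . ; a], [C → . S e], [C → . y X S], [C → y X . S], [S → . ; e], [S → . Y ;], [Y → . C y], [Y → . Y ;] }  — shift
  I11: { [Y → C . y] }  — shift
  I12: { [C → S . e], [C → y X S .] }  — shift, reduce
  I13: { [C → S e .] }  — reduce
  I14: { [Y → C y .] }  — reduce
  I15: { [S → Y ; .], [Y → Y ; .] }  — 2 reduces
  I16: { [C → ; a .] }  — reduce
  I17: { [S → ; e .] }  — reduce

I15 contains complete items [S → Y ; .], [Y → Y ; .] — reduce-reduce conflict.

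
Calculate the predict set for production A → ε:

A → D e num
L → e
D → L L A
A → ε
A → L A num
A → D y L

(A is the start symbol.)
{ $, 'e', 'num', 'y' }

PREDICT(A → ε) = (FIRST(RHS) \ {ε}) ∪ (FOLLOW(A) if ε ∈ FIRST(RHS), i.e. RHS ⇒* ε)
The right-hand side is ε (FIRST(ε) = { ε }), so the predict set is FOLLOW(A) = { $, 'e', 'num', 'y' }
PREDICT(A → ε) = { $, 'e', 'num', 'y' }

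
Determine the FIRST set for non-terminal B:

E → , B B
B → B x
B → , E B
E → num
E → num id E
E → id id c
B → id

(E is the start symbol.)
{ ',', 'id' }

From B → B x:
  - B is the symbol being defined: contributes nothing new
    B is not nullable, so stop
From B → , E B:
  - ',' is a terminal: add ',' and stop
From B → id:
  - id is a terminal: add 'id' and stop

Collecting: FIRST(B) = { ',', 'id' }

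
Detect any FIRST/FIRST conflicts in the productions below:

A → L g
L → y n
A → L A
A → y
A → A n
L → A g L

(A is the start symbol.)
A FIRST/FIRST conflict occurs when two productions N → α and N → β for the same non-terminal have FIRST(α) ∩ FIRST(β) ≠ ∅ (with ε ∈ FIRST of a nullable right-hand side, so two nullable alternatives also conflict).

FIRST sets of the non-terminals at (or reachable through a nullable prefix from) the front of some alternative:
  FIRST(L) = { 'y' }
  FIRST(A) = { 'y' }

Productions for A:
  A → L g: FIRST = { 'y' }
  A → L A: FIRST = { 'y' }
  A → y: FIRST = { 'y' }
  A → A n: FIRST = { 'y' }
Productions for L:
  L → y n: FIRST = { 'y' }
  L → A g L: FIRST = { 'y' }

Conflict for A: A → L g and A → L A
  Overlap: { 'y' }
Conflict for A: A → L g and A → y
  Overlap: { 'y' }
Conflict for A: A → L g and A → A n
  Overlap: { 'y' }
Conflict for A: A → L A and A → y
  Overlap: { 'y' }
Conflict for A: A → L A and A → A n
  Overlap: { 'y' }
Conflict for A: A → y and A → A n
  Overlap: { 'y' }
Conflict for L: L → y n and L → A g L
  Overlap: { 'y' }

Answer: Yes. A → L g / A → L A on { 'y' }; A → L g / A → y on { 'y' }; A → L g / A → A n on { 'y' }; A → L A / A → y on { 'y' }; A → L A / A → A n on { 'y' }; A → y / A → A n on { 'y' }; L → y n / L → A g L on { 'y' }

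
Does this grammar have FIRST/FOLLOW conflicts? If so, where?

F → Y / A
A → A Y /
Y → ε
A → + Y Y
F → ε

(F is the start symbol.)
No FIRST/FOLLOW conflicts.

Nullable non-terminals: F, Y.
FIRST sets used below: FIRST(Y) = { ε }

F: nullable alternative(s) F → ε; FOLLOW(F) = { $ }
  F → Y / A: FIRST \ {ε} = { '/' } — disjoint from FOLLOW(F)
  F → ε: FIRST \ {ε} = { } — this is the only nullable alternative, skip
Y has a nullable alternative but only one production, so nothing to check.

A has no nullable alternative, so no FIRST/FOLLOW check is needed there.

No FIRST/FOLLOW conflicts found.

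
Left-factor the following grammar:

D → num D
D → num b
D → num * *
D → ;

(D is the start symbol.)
Left-factoring transforms A → αβ₁ | αβ₂ into A → αA' and A' → β₁ | β₂
(α is the longest common prefix among the alternatives). Repeat until
no nonterminal has two alternatives with a common prefix.

Round 1: D has alternatives sharing prefix 'num'. Introduce D': D → num D'
  Add: D' → D
  Add: D' → b
  Add: D' → * *

No remaining common prefixes — done.

Resulting grammar:
D → num D'
D' → D
D' → b
D' → * *
D → ;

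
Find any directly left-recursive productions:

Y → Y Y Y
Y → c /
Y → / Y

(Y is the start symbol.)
Yes, Y is left-recursive

Direct left recursion occurs when N → N α for some non-terminal N (the right-hand side begins with the left-hand side itself).

Y → Y Y Y: LEFT RECURSIVE (starts with Y)
Y → c /: starts with c
Y → / Y: starts with '/'

The grammar has direct left recursion on: Y.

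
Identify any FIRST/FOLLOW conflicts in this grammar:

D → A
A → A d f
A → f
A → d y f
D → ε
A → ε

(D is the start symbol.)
A FIRST/FOLLOW conflict occurs when a non-terminal N has a nullable alternative N → β (β ⇒* ε) and another alternative N → α with FIRST(α) ∩ FOLLOW(N) ≠ ∅: on such a lookahead the parser cannot decide between expanding α and letting N vanish via β.

Nullable non-terminals: A, D.
FIRST sets used below: FIRST(A) = { 'd', 'f', ε }

A: nullable alternative(s) A → ε; FOLLOW(A) = { $, 'd' }
  A → A d f: FIRST \ {ε} = { 'd', 'f' } — overlaps FOLLOW(A) on { 'd' }: CONFLICT
  A → f: FIRST \ {ε} = { 'f' } — disjoint from FOLLOW(A)
  A → d y f: FIRST \ {ε} = { 'd' } — overlaps FOLLOW(A) on { 'd' }: CONFLICT
  A → ε: FIRST \ {ε} = { } — this is the only nullable alternative, skip

D: nullable alternative(s) D → A, D → ε; FOLLOW(D) = { $ }
  D → A: FIRST \ {ε} = { 'd', 'f' } — disjoint from FOLLOW(D)
  D → ε: FIRST \ {ε} = { } — disjoint from FOLLOW(D)

So the grammar has 2 FIRST/FOLLOW conflicts (marked CONFLICT above).

Answer: Yes. A → A d f with FOLLOW(A) on { 'd' }; A → d y f with FOLLOW(A) on { 'd' }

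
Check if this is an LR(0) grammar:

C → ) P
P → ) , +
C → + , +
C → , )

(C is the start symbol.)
Augment with C' → C and build the canonical LR(0) collection (I0 = CLOSURE({[C' → . C]}), then GOTO on every symbol after a dot until no new states appear). It has 12 states:
  I0: { [C → . ) P], [C → . + , +], [C → . , )], [C' → . C] }  — shift
  I1: { [C → ) . P], [P → . ) , +] }  — shift
  I2: { [C → + . , +] }  — shift
  I3: { [C → , . )] }  — shift
  I4: { [C' → C .] }  — accept
  I5: { [C → , ) .] }  — reduce
  I6: { [C → + , . +] }  — shift
  I7: { [C → + , + .] }  — reduce
  I8: { [P → ) . , +] }  — shift
  I9: { [C → ) P .] }  — reduce
  I10: { [P → ) , . +] }  — shift
  I11: { [P → ) , + .] }  — reduce

Every state is either a pure shift/goto state or contains exactly one complete item and nothing to shift — no conflicts. The grammar is LR(0).

Answer: Yes, the grammar is LR(0)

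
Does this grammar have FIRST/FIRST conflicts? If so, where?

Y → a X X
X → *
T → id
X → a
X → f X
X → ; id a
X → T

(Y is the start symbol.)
No FIRST/FIRST conflicts.

FIRST sets of the non-terminals at (or reachable through a nullable prefix from) the front of some alternative:
  FIRST(T) = { 'id' }

Productions for X:
  X → *: FIRST = { '*' }
  X → a: FIRST = { 'a' }
  X → f X: FIRST = { 'f' }
  X → ; id a: FIRST = { ';' }
  X → T: FIRST = { 'id' }
Y, T have only one production, so no FIRST/FIRST conflict is possible there.

All alternatives of each non-terminal have pairwise disjoint FIRST sets.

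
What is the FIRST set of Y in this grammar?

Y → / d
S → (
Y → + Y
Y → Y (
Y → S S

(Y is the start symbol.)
{ '(', '+', '/' }

To compute FIRST(Y), examine every production with Y on the left-hand side, reading each right-hand side left to right until a non-nullable symbol is reached.

FIRST sets of the other non-terminals involved (by the same procedure, iterated to a fixed point):
  FIRST(S) = { '(' }

From Y → / d:
  - '/' is a terminal: add '/' and stop
From Y → + Y:
  - '+' is a terminal: add '+' and stop
From Y → Y (:
  - Y is the symbol being defined: contributes nothing new
    Y is not nullable, so stop
From Y → S S:
  - S is a non-terminal: add FIRST(S) \ {ε} = { '(' }
    S is not nullable, so stop

Collecting: FIRST(Y) = { '(', '+', '/' }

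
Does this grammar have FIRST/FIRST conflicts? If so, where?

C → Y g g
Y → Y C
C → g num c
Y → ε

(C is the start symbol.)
Yes. C → Y g g / C → g num c on { 'g' }

A FIRST/FIRST conflict occurs when two productions N → α and N → β for the same non-terminal have FIRST(α) ∩ FIRST(β) ≠ ∅ (with ε ∈ FIRST of a nullable right-hand side, so two nullable alternatives also conflict).

FIRST sets of the non-terminals at (or reachable through a nullable prefix from) the front of some alternative:
  FIRST(Y) = { 'g', ε }
  FIRST(C) = { 'g' }

Productions for C:
  C → Y g g: FIRST = { 'g' }
  C → g num c: FIRST = { 'g' }
Productions for Y:
  Y → Y C: FIRST = { 'g' }
  Y → ε: FIRST = { ε }

Conflict for C: C → Y g g and C → g num c
  Overlap: { 'g' }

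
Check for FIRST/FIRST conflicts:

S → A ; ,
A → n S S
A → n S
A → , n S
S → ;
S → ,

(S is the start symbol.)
FIRST sets of the non-terminals at (or reachable through a nullable prefix from) the front of some alternative:
  FIRST(A) = { ',', 'n' }

Productions for S:
  S → A ; ,: FIRST = { ',', 'n' }
  S → ;: FIRST = { ';' }
  S → ,: FIRST = { ',' }
Productions for A:
  A → n S S: FIRST = { 'n' }
  A → n S: FIRST = { 'n' }
  A → , n S: FIRST = { ',' }

Conflict for S: S → A ; , and S → ,
  Overlap: { ',' }
Conflict for A: A → n S S and A → n S
  Overlap: { 'n' }

Answer: Yes. S → A ';' ',' / S → ',' on { ',' }; A → n S S / A → n S on { 'n' }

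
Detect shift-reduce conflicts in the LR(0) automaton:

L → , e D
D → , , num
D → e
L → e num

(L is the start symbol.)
A shift-reduce conflict occurs when an LR(0) state has both:
  - a complete (reduce) item [A → α .] (dot at the end), and
  - a shift item [B → β . c γ] (dot before a terminal).

Augment with L' → L and build the canonical LR(0) collection (I0 = CLOSURE({[L' → . L]}), then GOTO on every symbol after a dot until no new states appear). It has 11 states:
  I0: { [L → . , e D], [L → . e num], [L' → . L] }  — shift
  I1: { [L → , . e D] }  — shift
  I2: { [L' → L .] }  — accept
  I3: { [L → e . num] }  — shift
  I4: { [L → e num .] }  — reduce
  I5: { [D → . , , num], [D → . e], [L → , e . D] }  — shift
  I6: { [D → , . , num] }  — shift
  I7: { [L → , e D .] }  — reduce
  I8: { [D → e .] }  — reduce
  I9: { [D → , , . num] }  — shift
  I10: { [D → , , num .] }  — reduce

No state contains both a complete item and a shift item.

Answer: No shift-reduce conflicts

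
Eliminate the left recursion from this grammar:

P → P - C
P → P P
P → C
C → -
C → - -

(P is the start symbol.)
P is directly left-recursive. The standard transformation for
  A → A α₁ | ... | A α_m | β₁ | ... | β_n
is
  A  → β₁ A' | ... | β_n A'
  A' → α₁ A' | ... | α_m A' | ε

P → C becomes P → C P'
P → P - C becomes P' → - C P'
P → P P becomes P' → P P'
Add P' → ε

Productions for other non-terminals are unchanged:
  C → -
  C → - -

Resulting grammar:
P → C P'
P' → - C P'
P' → P P'
P' → ε
C → -
C → - -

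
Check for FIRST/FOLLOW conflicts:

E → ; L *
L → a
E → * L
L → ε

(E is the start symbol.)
Nullable non-terminals: L.

L: nullable alternative(s) L → ε; FOLLOW(L) = { $, '*' }
  L → a: FIRST \ {ε} = { 'a' } — disjoint from FOLLOW(L)
  L → ε: FIRST \ {ε} = { } — this is the only nullable alternative, skip

E has no nullable alternative, so no FIRST/FOLLOW check is needed there.

No FIRST/FOLLOW conflicts found.

Answer: No FIRST/FOLLOW conflicts.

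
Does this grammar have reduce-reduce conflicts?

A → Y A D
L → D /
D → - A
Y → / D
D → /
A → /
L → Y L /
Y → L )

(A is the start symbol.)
Augment with A' → A and build the canonical LR(0) collection (I0 = CLOSURE({[A' → . A]}), then GOTO on every symbol after a dot until no new states appear). It has 16 states:
  I0: { [A → . /], [A → . Y A D], [A' → . A], [D → . - A], [D → . /], [L → . D /], [L → . Y L /], [Y → . / D], [Y → . L )] }  — shift
  I1: { [A → . /], [A → . Y A D], [D → - . A], [D → . - A], [D → . /], [L → . D /], [L → . Y L /], [Y → . / D], [Y → . L )] }  — shift
  I2: { [A → / .], [D → . - A], [D → . /], [D → / .], [Y → / . D] }  — shift, 2 reduces
  I3: { [A' → A .] }  — accept
  I4: { [L → D . /] }  — shift
  I5: { [Y → L . )] }  — shift
  I6: { [A → . /], [A → . Y A D], [A → Y . A D], [D → . - A], [D → . /], [L → . D /], [L → . Y L /], [L → Y . L /], [Y → . / D], [Y → . L )] }  — shift
  I7: { [A → Y A . D], [D → . - A], [D → . /] }  — shift
  I8: { [L → Y L . /], [Y → L . )] }  — shift
  I9: { [Y → L ) .] }  — reduce
  I10: { [L → Y L / .] }  — reduce
  I11: { [D → / .] }  — reduce
  I12: { [A → Y A D .] }  — reduce
  I13: { [L → D / .] }  — reduce
  I14: { [Y → / D .] }  — reduce
  I15: { [D → - A .] }  — reduce

I2 contains complete items [A → / .], [D → / .] — reduce-reduce conflict.

Answer: Yes — I2: [A → / .] vs [D → / .]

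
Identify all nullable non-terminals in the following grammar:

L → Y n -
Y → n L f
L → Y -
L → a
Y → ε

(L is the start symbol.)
ε-productions: Y → ε
So Y is immediately nullable.
No further non-terminal can be added: every production for the remaining non-terminals contains a terminal or a non-nullable non-terminal.
Nullable = { 'Y' }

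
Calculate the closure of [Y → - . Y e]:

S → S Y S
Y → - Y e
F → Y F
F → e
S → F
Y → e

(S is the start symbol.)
To compute CLOSURE, for each item [A → α.Bβ] where B is a non-terminal, add [B → .γ] for all productions B → γ; repeat for the newly added items until nothing changes.

Start with: [Y → - . Y e]
  [Y → - . Y e] has the dot before Y: add [Y → . - Y e], [Y → . e]
No further items can be added.

CLOSURE = { [Y → - . Y e], [Y → . - Y e], [Y → . e] }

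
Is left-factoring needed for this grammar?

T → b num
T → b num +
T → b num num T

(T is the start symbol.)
Left-factoring is needed when two productions for the same non-terminal
share a common prefix on the right-hand side.

Productions for T:
  T → b num
  T → b num +
  T → b num num T

Found common prefix 'b num' in productions for T

Answer: Yes, T has productions with common prefix 'b num'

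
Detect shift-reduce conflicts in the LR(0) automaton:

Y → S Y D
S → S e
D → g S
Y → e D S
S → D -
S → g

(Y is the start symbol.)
Augment with Y' → Y and build the canonical LR(0) collection (I0 = CLOSURE({[Y' → . Y]}), then GOTO on every symbol after a dot until no new states appear). It has 15 states:
  I0: { [D → . g S], [S → . D -], [S → . S e], [S → . g], [Y → . S Y D], [Y → . e D S], [Y' → . Y] }  — shift
  I1: { [S → D . -] }  — shift
  I2: { [D → . g S], [S → . D -], [S → . S e], [S → . g], [S → S . e], [Y → . S Y D], [Y → . e D S], [Y → S . Y D] }  — shift
  I3: { [Y' → Y .] }  — accept
  I4: { [D → . g S], [Y → e . D S] }  — shift
  I5: { [D → . g S], [D → g . S], [S → . D -], [S → . S e], [S → . g], [S → g .] }  — shift, reduce
  I6: { [D → g S .], [S → S . e] }  — shift, reduce
  I7: { [S → S e .] }  — reduce
  I8: { [D → . g S], [S → . D -], [S → . S e], [S → . g], [Y → e D . S] }  — shift
  I9: { [D → . g S], [D → g . S], [S → . D -], [S → . S e], [S → . g] }  — shift
  I10: { [S → S . e], [Y → e D S .] }  — shift, reduce
  I11: { [D → . g S], [Y → S Y . D] }  — shift
  I12: { [D → . g S], [S → S e .], [Y → e . D S] }  — shift, reduce
  I13: { [Y → S Y D .] }  — reduce
  I14: { [S → D - .] }  — reduce

I5 contains reduce item [S → g .] and shift items [D → . g S], [S → . g] — shift-reduce conflict.
I6 contains reduce item [D → g S .] and shift item [S → S . e] — shift-reduce conflict.
I10 contains reduce item [Y → e D S .] and shift item [S → S . e] — shift-reduce conflict.
I12 contains reduce item [S → S e .] and shift item [D → . g S] — shift-reduce conflict.

Answer: Yes — I5: [S → g .] vs [D → . g S]; I6: [D → g S .] vs [S → S . e]; I10: [Y → e D S .] vs [S → S . e]; I12: [S → S e .] vs [D → . g S]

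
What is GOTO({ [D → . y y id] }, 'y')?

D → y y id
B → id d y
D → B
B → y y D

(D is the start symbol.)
{ [D → y . y id] }

GOTO(I, 'y') = CLOSURE({ [A → αX.β] : [A → α.Xβ] ∈ I, X = 'y' })

Items with dot before 'y', with the dot advanced:
  [D → . y y id] → [D → y . y id]
Closure adds nothing (no advanced item has the dot before a non-terminal).

GOTO = { [D → y . y id] }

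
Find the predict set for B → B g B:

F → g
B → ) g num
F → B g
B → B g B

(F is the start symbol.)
{ ')' }

PREDICT(B → B g B) = (FIRST(RHS) \ {ε}) ∪ (FOLLOW(B) if ε ∈ FIRST(RHS), i.e. RHS ⇒* ε)
FIRST(B) = { ')' }
FIRST(B g B) = { ')' }
ε ∉ FIRST(B g B), so FOLLOW(B) is not added.
PREDICT(B → B g B) = { ')' }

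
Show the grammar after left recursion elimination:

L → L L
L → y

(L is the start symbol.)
L is directly left-recursive. The standard transformation for
  A → A α₁ | ... | A α_m | β₁ | ... | β_n
is
  A  → β₁ A' | ... | β_n A'
  A' → α₁ A' | ... | α_m A' | ε

L → y becomes L → y L'
L → L L becomes L' → L L'
Add L' → ε

Resulting grammar:
L → y L'
L' → L L'
L' → ε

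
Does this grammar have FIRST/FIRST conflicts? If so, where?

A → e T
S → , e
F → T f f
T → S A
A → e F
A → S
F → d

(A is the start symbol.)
A FIRST/FIRST conflict occurs when two productions N → α and N → β for the same non-terminal have FIRST(α) ∩ FIRST(β) ≠ ∅ (with ε ∈ FIRST of a nullable right-hand side, so two nullable alternatives also conflict).

FIRST sets of the non-terminals at (or reachable through a nullable prefix from) the front of some alternative:
  FIRST(S) = { ',' }
  FIRST(T) = { ',' }

Productions for A:
  A → e T: FIRST = { 'e' }
  A → e F: FIRST = { 'e' }
  A → S: FIRST = { ',' }
Productions for F:
  F → T f f: FIRST = { ',' }
  F → d: FIRST = { 'd' }
S, T have only one production, so no FIRST/FIRST conflict is possible there.

Conflict for A: A → e T and A → e F
  Overlap: { 'e' }

Answer: Yes. A → e T / A → e F on { 'e' }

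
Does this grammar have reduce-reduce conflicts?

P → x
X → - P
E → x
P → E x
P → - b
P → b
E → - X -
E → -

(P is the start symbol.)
Yes — I5: [E → x .] vs [P → x .]

A reduce-reduce conflict occurs when an LR(0) state has two complete items [A → α .] and [B → β .] — both call for a reduction, and with no lookahead the parser cannot choose between them.

Augment with P' → P and build the canonical LR(0) collection (I0 = CLOSURE({[P' → . P]}), then GOTO on every symbol after a dot until no new states appear). It has 12 states:
  I0: { [E → . - X -], [E → . -], [E → . x], [P → . - b], [P → . E x], [P → . b], [P → . x], [P' → . P] }  — shift
  I1: { [E → - . X -], [E → - .], [P → - . b], [X → . - P] }  — shift, reduce
  I2: { [P → E . x] }  — shift
  I3: { [P' → P .] }  — accept
  I4: { [P → b .] }  — reduce
  I5: { [E → x .], [P → x .] }  — 2 reduces
  I6: { [P → E x .] }  — reduce
  I7: { [E → . - X -], [E → . -], [E → . x], [P → . - b], [P → . E x], [P → . b], [P → . x], [X → - . P] }  — shift
  I8: { [E → - X . -] }  — shift
  I9: { [P → - b .] }  — reduce
  I10: { [E → - X - .] }  — reduce
  I11: { [X → - P .] }  — reduce

I5 contains complete items [E → x .], [P → x .] — reduce-reduce conflict.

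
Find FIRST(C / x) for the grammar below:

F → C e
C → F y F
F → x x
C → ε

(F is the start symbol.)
FIRST sets of the non-terminals involved (from the grammar, by fixed-point iteration):
  FIRST(C) = { 'e', 'x', ε }

To compute FIRST(C / x), process the symbols left to right:
Symbol C is a non-terminal. Add FIRST(C) \ {ε} = { 'e', 'x' }
C is nullable (ε ∈ FIRST(C)), continue to the next symbol.
Symbol / is a terminal. Add '/' and stop.
FIRST(C / x) = { '/', 'e', 'x' }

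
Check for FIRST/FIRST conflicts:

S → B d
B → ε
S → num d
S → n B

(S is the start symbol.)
No FIRST/FIRST conflicts.

A FIRST/FIRST conflict occurs when two productions N → α and N → β for the same non-terminal have FIRST(α) ∩ FIRST(β) ≠ ∅ (with ε ∈ FIRST of a nullable right-hand side, so two nullable alternatives also conflict).

FIRST sets of the non-terminals at (or reachable through a nullable prefix from) the front of some alternative:
  FIRST(B) = { ε }

Productions for S:
  S → B d: FIRST = { 'd' }
  S → num d: FIRST = { 'num' }
  S → n B: FIRST = { 'n' }
B has only one production, so no FIRST/FIRST conflict is possible there.

All alternatives of each non-terminal have pairwise disjoint FIRST sets.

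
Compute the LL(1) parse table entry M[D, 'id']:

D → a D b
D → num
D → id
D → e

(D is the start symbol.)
To find M[D, 'id'], we find productions for D where 'id' is in the predict set (PREDICT(N → α) = (FIRST(α) \ {ε}) ∪ (FOLLOW(N) if α ⇒* ε)).

D → a D b: PREDICT = { 'a' }
D → num: PREDICT = { 'num' }
D → id: PREDICT = { 'id' }
  'id' is in predict set, so this production goes in M[D, 'id']
D → e: PREDICT = { 'e' }

M[D, 'id'] = D → id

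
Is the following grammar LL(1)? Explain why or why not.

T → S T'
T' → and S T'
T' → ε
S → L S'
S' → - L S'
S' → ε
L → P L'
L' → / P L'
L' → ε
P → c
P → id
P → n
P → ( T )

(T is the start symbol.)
Yes, the grammar is LL(1).

A grammar is LL(1) if for each non-terminal N with multiple productions, the predict sets of those productions are pairwise disjoint, where PREDICT(N → α) = (FIRST(α) \ {ε}) ∪ (FOLLOW(N) if α ⇒* ε).

Relevant sets:
  FOLLOW(T') = { $, ')' }
  FOLLOW(S') = { $, ')', 'and' }
  FOLLOW(L') = { $, ')', '-', 'and' }

For T':
  PREDICT(T' → and S T') = { 'and' }
  PREDICT(T' → ε) = { $, ')' }
For S':
  PREDICT(S' → '-' L S') = { '-' }
  PREDICT(S' → ε) = { $, ')', 'and' }
For L':
  PREDICT(L' → '/' P L') = { '/' }
  PREDICT(L' → ε) = { $, ')', '-', 'and' }
For P:
  PREDICT(P → c) = { 'c' }
  PREDICT(P → id) = { 'id' }
  PREDICT(P → n) = { 'n' }
  PREDICT(P → '(' T ')') = { '(' }
T, S, L have a single production, so nothing to check there.

All predict sets are disjoint. The grammar IS LL(1).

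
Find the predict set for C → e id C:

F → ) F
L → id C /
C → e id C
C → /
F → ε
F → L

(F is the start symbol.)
PREDICT(C → e id C) = (FIRST(RHS) \ {ε}) ∪ (FOLLOW(C) if ε ∈ FIRST(RHS), i.e. RHS ⇒* ε)
FIRST(e id C) = { 'e' }
ε ∉ FIRST(e id C), so FOLLOW(C) is not added.
PREDICT(C → e id C) = { 'e' }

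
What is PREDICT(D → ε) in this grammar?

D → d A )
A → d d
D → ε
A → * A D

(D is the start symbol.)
PREDICT(D → ε) = (FIRST(RHS) \ {ε}) ∪ (FOLLOW(D) if ε ∈ FIRST(RHS), i.e. RHS ⇒* ε)
The right-hand side is ε (FIRST(ε) = { ε }), so the predict set is FOLLOW(D) = { $, ')', 'd' }
PREDICT(D → ε) = { $, ')', 'd' }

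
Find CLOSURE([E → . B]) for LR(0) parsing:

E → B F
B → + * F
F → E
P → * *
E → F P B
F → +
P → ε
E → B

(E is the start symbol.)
{ [B → . + * F], [E → . B] }

Start with: [E → . B]
  [E → . B] has the dot before B: add [B → . + * F]
No further items can be added.

CLOSURE = { [B → . + * F], [E → . B] }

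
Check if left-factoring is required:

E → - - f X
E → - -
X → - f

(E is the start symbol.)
Left-factoring is needed when two productions for the same non-terminal
share a common prefix on the right-hand side.

Productions for E:
  E → - - f X
  E → - -

Found common prefix '- -' in productions for E

Answer: Yes, E has productions with common prefix '- -'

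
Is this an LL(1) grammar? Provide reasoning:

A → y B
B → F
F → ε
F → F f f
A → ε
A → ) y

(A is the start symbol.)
Relevant sets:
  FIRST(F) = { 'f', ε }
  FOLLOW(A) = { $ }
  FOLLOW(F) = { $, 'f' }

For A:
  PREDICT(A → y B) = { 'y' }
  PREDICT(A → ε) = { $ }
  PREDICT(A → ')' y) = { ')' }
For F:
  PREDICT(F → ε) = { $, 'f' }
  PREDICT(F → F f f) = { 'f' }
B has a single production, so nothing to check there.

Conflict found: Predict set conflict for F: { 'f' }
The grammar is NOT LL(1).

Answer: No. Predict set conflict for F: { 'f' }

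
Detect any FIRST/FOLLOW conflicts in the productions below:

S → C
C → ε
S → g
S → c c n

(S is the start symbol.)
No FIRST/FOLLOW conflicts.

Nullable non-terminals: C, S.
FIRST sets used below: FIRST(C) = { ε }
C has a nullable alternative but only one production, so nothing to check.

S: nullable alternative(s) S → C; FOLLOW(S) = { $ }
  S → C: FIRST \ {ε} = { } — this is the only nullable alternative, skip
  S → g: FIRST \ {ε} = { 'g' } — disjoint from FOLLOW(S)
  S → c c n: FIRST \ {ε} = { 'c' } — disjoint from FOLLOW(S)

No FIRST/FOLLOW conflicts found.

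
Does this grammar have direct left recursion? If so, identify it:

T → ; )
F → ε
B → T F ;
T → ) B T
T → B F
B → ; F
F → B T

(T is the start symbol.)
Direct left recursion occurs when N → N α for some non-terminal N (the right-hand side begins with the left-hand side itself).

T → ; ): starts with ';'
F → ε: starts with ε
B → T F ;: starts with T
T → ) B T: starts with ')'
T → B F: starts with B
B → ; F: starts with ';'
F → B T: starts with B

No direct left recursion found.

Answer: No direct left recursion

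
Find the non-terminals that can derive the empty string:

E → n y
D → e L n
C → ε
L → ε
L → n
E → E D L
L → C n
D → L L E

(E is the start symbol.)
ε-productions: C → ε, L → ε
So C, L are immediately nullable.
No further non-terminal can be added: every production for the remaining non-terminals contains a terminal or a non-nullable non-terminal.
Nullable = { 'C', 'L' }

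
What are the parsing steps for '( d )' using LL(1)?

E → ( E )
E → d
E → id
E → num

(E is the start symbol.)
Stack is shown with the top on the left.

Stack    Input    Action
------------------------
E $      ( d ) $  output E → ( E )
( E ) $  ( d ) $  match '('
E ) $    d ) $    output E → d
d ) $    d ) $    match 'd'
) $      ) $      match ')'
$        $        accept

The string is accepted.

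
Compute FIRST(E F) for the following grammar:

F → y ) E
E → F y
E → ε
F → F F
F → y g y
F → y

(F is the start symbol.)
FIRST sets of the non-terminals involved (from the grammar, by fixed-point iteration):
  FIRST(E) = { 'y', ε }
  FIRST(F) = { 'y' }

To compute FIRST(E F), process the symbols left to right:
Symbol E is a non-terminal. Add FIRST(E) \ {ε} = { 'y' }
E is nullable (ε ∈ FIRST(E)), continue to the next symbol.
Symbol F is a non-terminal. Add FIRST(F) \ {ε} = { 'y' }
F is not nullable (ε ∉ FIRST(F)), so stop here.
FIRST(E F) = { 'y' }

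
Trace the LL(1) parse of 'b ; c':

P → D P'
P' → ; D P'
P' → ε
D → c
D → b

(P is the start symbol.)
Stack is shown with the top on the left.

Stack     Input    Action
-------------------------
P $       b ; c $  output P → D P'
D P' $    b ; c $  output D → b
b P' $    b ; c $  match 'b'
P' $      ; c $    output P' → ; D P'
; D P' $  ; c $    match ';'
D P' $    c $      output D → c
c P' $    c $      match 'c'
P' $      $        output P' → ε
$         $        accept

The string is accepted.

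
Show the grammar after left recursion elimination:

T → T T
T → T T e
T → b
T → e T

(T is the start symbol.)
T is directly left-recursive. The standard transformation for
  A → A α₁ | ... | A α_m | β₁ | ... | β_n
is
  A  → β₁ A' | ... | β_n A'
  A' → α₁ A' | ... | α_m A' | ε

T → b becomes T → b T'
T → e T becomes T → e T T'
T → T T becomes T' → T T'
T → T T e becomes T' → T e T'
Add T' → ε

Resulting grammar:
T → b T'
T → e T T'
T' → T T'
T' → T e T'
T' → ε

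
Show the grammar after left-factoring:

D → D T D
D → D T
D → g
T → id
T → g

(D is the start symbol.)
Left-factoring transforms A → αβ₁ | αβ₂ into A → αA' and A' → β₁ | β₂
(α is the longest common prefix among the alternatives). Repeat until
no nonterminal has two alternatives with a common prefix.

Round 1: D has alternatives sharing prefix 'D T'. Introduce D': D → D T D'
  Add: D' → D
  Add: D' → ε

No remaining common prefixes — done.

Resulting grammar:
D → D T D'
D' → D
D' → ε
D → g
T → id
T → g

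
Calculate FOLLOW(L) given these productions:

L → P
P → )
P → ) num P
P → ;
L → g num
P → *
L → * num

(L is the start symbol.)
L is the start symbol, so $ ∈ FOLLOW(L).
L does not occur on any right-hand side.

Taking the union: FOLLOW(L) = { $ }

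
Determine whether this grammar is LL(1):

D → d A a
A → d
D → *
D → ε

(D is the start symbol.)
Yes, the grammar is LL(1).

A grammar is LL(1) if for each non-terminal N with multiple productions, the predict sets of those productions are pairwise disjoint, where PREDICT(N → α) = (FIRST(α) \ {ε}) ∪ (FOLLOW(N) if α ⇒* ε).

Relevant sets:
  FOLLOW(D) = { $ }

For D:
  PREDICT(D → d A a) = { 'd' }
  PREDICT(D → '*') = { '*' }
  PREDICT(D → ε) = { $ }
A has a single production, so nothing to check there.

All predict sets are disjoint. The grammar IS LL(1).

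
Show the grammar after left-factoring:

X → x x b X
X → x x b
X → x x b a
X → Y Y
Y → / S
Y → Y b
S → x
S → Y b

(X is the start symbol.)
X → x x b X'
X' → X
X' → ε
X' → a
X → Y Y
Y → / S
Y → Y b
S → x
S → Y b

Left-factoring transforms A → αβ₁ | αβ₂ into A → αA' and A' → β₁ | β₂
(α is the longest common prefix among the alternatives). Repeat until
no nonterminal has two alternatives with a common prefix.

Round 1: X has alternatives sharing prefix 'x x b'. Introduce X': X → x x b X'
  Add: X' → X
  Add: X' → ε
  Add: X' → a

No remaining common prefixes — done.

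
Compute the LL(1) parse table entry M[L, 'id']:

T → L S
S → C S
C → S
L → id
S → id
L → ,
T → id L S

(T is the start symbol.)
To find M[L, 'id'], we find productions for L where 'id' is in the predict set (PREDICT(N → α) = (FIRST(α) \ {ε}) ∪ (FOLLOW(N) if α ⇒* ε)).

L → id: PREDICT = { 'id' }
  'id' is in predict set, so this production goes in M[L, 'id']
L → ,: PREDICT = { ',' }

M[L, 'id'] = L → id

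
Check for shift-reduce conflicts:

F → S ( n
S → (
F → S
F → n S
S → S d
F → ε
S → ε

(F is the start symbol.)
Yes — I0: [F → .] vs [F → . n S]; I3: [F → S .] vs [F → S . ( n]; I4: [S → .] vs [S → . (]; I5: [F → n S .] vs [S → S . d]

A shift-reduce conflict occurs when an LR(0) state has both:
  - a complete (reduce) item [A → α .] (dot at the end), and
  - a shift item [B → β . c γ] (dot before a terminal).

Augment with F' → F and build the canonical LR(0) collection (I0 = CLOSURE({[F' → . F]}), then GOTO on every symbol after a dot until no new states appear). It has 9 states:
  I0: { [F → . S ( n], [F → . S], [F → . n S], [F → .], [F' → . F], [S → . (], [S → . S d], [S → .] }  — shift, 2 reduces
  I1: { [S → ( .] }  — reduce
  I2: { [F' → F .] }  — accept
  I3: { [F → S . ( n], [F → S .], [S → S . d] }  — shift, reduce
  I4: { [F → n . S], [S → . (], [S → . S d], [S → .] }  — shift, reduce
  I5: { [F → n S .], [S → S . d] }  — shift, reduce
  I6: { [S → S d .] }  — reduce
  I7: { [F → S ( . n] }  — shift
  I8: { [F → S ( n .] }  — reduce

I0 contains reduce items [F → .], [S → .] and shift items [F → . n S], [S → . (] — shift-reduce conflict.
I3 contains reduce item [F → S .] and shift items [F → S . ( n], [S → S . d] — shift-reduce conflict.
I4 contains reduce item [S → .] and shift item [S → . (] — shift-reduce conflict.
I5 contains reduce item [F → n S .] and shift item [S → S . d] — shift-reduce conflict.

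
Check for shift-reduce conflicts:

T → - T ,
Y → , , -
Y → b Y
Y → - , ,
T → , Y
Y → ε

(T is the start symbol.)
Yes — I1: [Y → .] vs [Y → . , , -]; I9: [Y → .] vs [Y → . , , -]

Augment with T' → T and build the canonical LR(0) collection (I0 = CLOSURE({[T' → . T]}), then GOTO on every symbol after a dot until no new states appear). It has 15 states:
  I0: { [T → . , Y], [T → . - T ,], [T' → . T] }  — shift
  I1: { [T → , . Y], [Y → . , , -], [Y → . - , ,], [Y → . b Y], [Y → .] }  — shift, reduce
  I2: { [T → - . T ,], [T → . , Y], [T → . - T ,] }  — shift
  I3: { [T' → T .] }  — accept
  I4: { [T → - T . ,] }  — shift
  I5: { [T → - T , .] }  — reduce
  I6: { [Y → , . , -] }  — shift
  I7: { [Y → - . , ,] }  — shift
  I8: { [T → , Y .] }  — reduce
  I9: { [Y → . , , -], [Y → . - , ,], [Y → . b Y], [Y → .], [Y → b . Y] }  — shift, reduce
  I10: { [Y → b Y .] }  — reduce
  I11: { [Y → - , . ,] }  — shift
  I12: { [Y → - , , .] }  — reduce
  I13: { [Y → , , . -] }  — shift
  I14: { [Y → , , - .] }  — reduce

I1 contains reduce item [Y → .] and shift items [Y → . , , -], [Y → . - , ,], [Y → . b Y] — shift-reduce conflict.
I9 contains reduce item [Y → .] and shift items [Y → . , , -], [Y → . - , ,], [Y → . b Y] — shift-reduce conflict.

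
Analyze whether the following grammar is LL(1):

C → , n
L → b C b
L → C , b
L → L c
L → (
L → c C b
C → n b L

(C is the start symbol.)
A grammar is LL(1) if for each non-terminal N with multiple productions, the predict sets of those productions are pairwise disjoint, where PREDICT(N → α) = (FIRST(α) \ {ε}) ∪ (FOLLOW(N) if α ⇒* ε).

Relevant sets:
  FIRST(C) = { ',', 'n' }
  FIRST(L) = { '(', ',', 'b', 'c', 'n' }

For C:
  PREDICT(C → ',' n) = { ',' }
  PREDICT(C → n b L) = { 'n' }
For L:
  PREDICT(L → b C b) = { 'b' }
  PREDICT(L → C ',' b) = { ',', 'n' }
  PREDICT(L → L c) = { '(', ',', 'b', 'c', 'n' }
  PREDICT(L → '(') = { '(' }
  PREDICT(L → c C b) = { 'c' }

Conflict found: Predict set conflict for L: { 'b' }
The grammar is NOT LL(1).

Answer: No. Predict set conflict for L: { 'b' }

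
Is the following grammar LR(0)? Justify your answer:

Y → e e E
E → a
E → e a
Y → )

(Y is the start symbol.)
Augment with Y' → Y and build the canonical LR(0) collection (I0 = CLOSURE({[Y' → . Y]}), then GOTO on every symbol after a dot until no new states appear). It has 9 states:
  I0: { [Y → . )], [Y → . e e E], [Y' → . Y] }  — shift
  I1: { [Y → ) .] }  — reduce
  I2: { [Y' → Y .] }  — accept
  I3: { [Y → e . e E] }  — shift
  I4: { [E → . a], [E → . e a], [Y → e e . E] }  — shift
  I5: { [Y → e e E .] }  — reduce
  I6: { [E → a .] }  — reduce
  I7: { [E → e . a] }  — shift
  I8: { [E → e a .] }  — reduce

Every state is either a pure shift/goto state or contains exactly one complete item and nothing to shift — no conflicts. The grammar is LR(0).

Answer: Yes, the grammar is LR(0)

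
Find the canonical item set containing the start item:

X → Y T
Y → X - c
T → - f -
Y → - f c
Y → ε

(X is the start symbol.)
{ [X → . Y T], [X' → . X], [Y → . - f c], [Y → . X - c], [Y → .] }

First, augment the grammar with X' → X
I₀ = CLOSURE({ [X' → . X] }):
  [X' → . X] has the dot before X: add [X → . Y T]
  [X → . Y T] has the dot before Y: add [Y → . X - c], [Y → . - f c], [Y → .]
No further items can be added.

I₀ = { [X → . Y T], [X' → . X], [Y → . - f c], [Y → . X - c], [Y → .] }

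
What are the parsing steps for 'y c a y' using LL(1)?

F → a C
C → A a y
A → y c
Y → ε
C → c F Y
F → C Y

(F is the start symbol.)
LL(1) parsing maintains a stack (initially the start symbol over $) and the input. At each step: if the stack top is a terminal, match it against the current input token; if it is a non-terminal N, replace it with the RHS of M[N, lookahead] (the unique production whose predict set contains the lookahead).

Stack is shown with the top on the left.

Stack        Input      Action
------------------------------
F $          y c a y $  output F → C Y
C Y $        y c a y $  output C → A a y
A a y Y $    y c a y $  output A → y c
y c a y Y $  y c a y $  match 'y'
c a y Y $    c a y $    match 'c'
a y Y $      a y $      match 'a'
y Y $        y $        match 'y'
Y $          $          output Y → ε
$            $          accept

The string is accepted.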